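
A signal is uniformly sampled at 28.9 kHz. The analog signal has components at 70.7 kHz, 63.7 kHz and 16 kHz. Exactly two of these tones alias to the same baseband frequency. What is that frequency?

fs/2 = 14.45 kHz.
70.7 kHz mod fs = 12.9 kHz.
12.9 kHz ≤ fs/2 = 14.45 kHz, appears at 12.9 kHz.
63.7 kHz mod fs = 5.9 kHz.
5.9 kHz ≤ fs/2 = 14.45 kHz, appears at 5.9 kHz.
16 kHz > fs/2 = 14.45 kHz, folds to fs − 16 kHz = 12.9 kHz.
16 kHz and 70.7 kHz both map to 12.9 kHz.

12.9 kHz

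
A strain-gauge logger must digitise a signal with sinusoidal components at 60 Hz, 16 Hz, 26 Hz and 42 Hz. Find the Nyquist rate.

120 Hz

Highest-frequency component: 60 Hz.
Nyquist rate = 2 × 60 Hz = 120 Hz.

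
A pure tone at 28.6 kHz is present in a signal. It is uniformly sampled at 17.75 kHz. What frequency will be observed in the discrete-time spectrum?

6.9 kHz

28.6 kHz mod fs = 10.85 kHz.
10.85 kHz > fs/2 = 8.875 kHz, folds to fs − 10.85 kHz = 6.9 kHz.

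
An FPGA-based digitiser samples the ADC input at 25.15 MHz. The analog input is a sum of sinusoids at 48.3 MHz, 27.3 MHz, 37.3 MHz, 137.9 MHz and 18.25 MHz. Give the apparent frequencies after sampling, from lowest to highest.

2 MHz, 2.15 MHz, 6.9 MHz, 12.15 MHz

fs/2 = 12.575 MHz.
48.3 MHz mod fs = 23.15 MHz.
23.15 MHz > fs/2 = 12.575 MHz, folds to fs − 23.15 MHz = 2 MHz.
27.3 MHz mod fs = 2.15 MHz.
2.15 MHz ≤ fs/2 = 12.575 MHz, appears at 2.15 MHz.
37.3 MHz mod fs = 12.15 MHz.
12.15 MHz ≤ fs/2 = 12.575 MHz, appears at 12.15 MHz.
137.9 MHz mod fs = 12.15 MHz.
12.15 MHz ≤ fs/2 = 12.575 MHz, appears at 12.15 MHz.
18.25 MHz > fs/2 = 12.575 MHz, folds to fs − 18.25 MHz = 6.9 MHz.
Distinct values: {2 MHz, 2.15 MHz, 6.9 MHz, 12.15 MHz}.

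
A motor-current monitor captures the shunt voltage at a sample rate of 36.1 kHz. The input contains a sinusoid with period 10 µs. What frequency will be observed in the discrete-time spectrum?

T = 10 µs → f = 1/T = 100 kHz.
100 kHz mod fs = 27.8 kHz.
27.8 kHz > fs/2 = 18.05 kHz, folds to fs − 27.8 kHz = 8.3 kHz.

8.3 kHz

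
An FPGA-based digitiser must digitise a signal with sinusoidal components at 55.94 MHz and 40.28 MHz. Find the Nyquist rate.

Highest-frequency component: 55.94 MHz.
Nyquist rate = 2 × 55.94 MHz = 111.88 MHz.

111.88 MHz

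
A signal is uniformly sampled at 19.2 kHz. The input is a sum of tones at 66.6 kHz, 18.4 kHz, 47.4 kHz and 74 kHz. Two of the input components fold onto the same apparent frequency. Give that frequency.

9 kHz

fs/2 = 9.6 kHz.
66.6 kHz mod fs = 9 kHz.
9 kHz ≤ fs/2 = 9.6 kHz, appears at 9 kHz.
18.4 kHz > fs/2 = 9.6 kHz, folds to fs − 18.4 kHz = 0.8 kHz.
47.4 kHz mod fs = 9 kHz.
9 kHz ≤ fs/2 = 9.6 kHz, appears at 9 kHz.
74 kHz mod fs = 16.4 kHz.
16.4 kHz > fs/2 = 9.6 kHz, folds to fs − 16.4 kHz = 2.8 kHz.
47.4 kHz and 66.6 kHz both map to 9 kHz.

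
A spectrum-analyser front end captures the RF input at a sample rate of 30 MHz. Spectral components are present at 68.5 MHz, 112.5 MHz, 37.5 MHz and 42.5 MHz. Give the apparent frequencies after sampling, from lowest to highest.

fs/2 = 15 MHz.
68.5 MHz mod fs = 8.5 MHz.
8.5 MHz ≤ fs/2 = 15 MHz, appears at 8.5 MHz.
112.5 MHz mod fs = 22.5 MHz.
22.5 MHz > fs/2 = 15 MHz, folds to fs − 22.5 MHz = 7.5 MHz.
37.5 MHz mod fs = 7.5 MHz.
7.5 MHz ≤ fs/2 = 15 MHz, appears at 7.5 MHz.
42.5 MHz mod fs = 12.5 MHz.
12.5 MHz ≤ fs/2 = 15 MHz, appears at 12.5 MHz.
Distinct values: {7.5 MHz, 8.5 MHz, 12.5 MHz}.

7.5 MHz, 8.5 MHz, 12.5 MHz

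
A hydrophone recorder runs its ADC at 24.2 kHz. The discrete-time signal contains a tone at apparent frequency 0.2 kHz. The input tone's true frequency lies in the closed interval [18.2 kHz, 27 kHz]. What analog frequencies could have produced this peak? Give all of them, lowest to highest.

Frequencies that alias to 0.2 kHz are k·fs ± 0.2 kHz for integer k ≥ 0.
k=0: 0.2 kHz.
k=1: 24 kHz, 24.4 kHz.
k=2: 48.2 kHz, 48.6 kHz.
Within [18.2 kHz, 27 kHz]: 24 kHz, 24.4 kHz.

24 kHz, 24.4 kHz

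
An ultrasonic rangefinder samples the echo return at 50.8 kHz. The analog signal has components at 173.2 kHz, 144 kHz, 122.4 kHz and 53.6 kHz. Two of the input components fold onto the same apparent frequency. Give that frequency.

20.8 kHz

fs/2 = 25.4 kHz.
173.2 kHz mod fs = 20.8 kHz.
20.8 kHz ≤ fs/2 = 25.4 kHz, appears at 20.8 kHz.
144 kHz mod fs = 42.4 kHz.
42.4 kHz > fs/2 = 25.4 kHz, folds to fs − 42.4 kHz = 8.4 kHz.
122.4 kHz mod fs = 20.8 kHz.
20.8 kHz ≤ fs/2 = 25.4 kHz, appears at 20.8 kHz.
53.6 kHz mod fs = 2.8 kHz.
2.8 kHz ≤ fs/2 = 25.4 kHz, appears at 2.8 kHz.
122.4 kHz and 173.2 kHz both map to 20.8 kHz.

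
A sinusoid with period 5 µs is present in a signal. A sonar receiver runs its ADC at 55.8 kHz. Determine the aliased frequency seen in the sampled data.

T = 5 µs → f = 1/T = 200 kHz.
200 kHz mod fs = 32.6 kHz.
32.6 kHz > fs/2 = 27.9 kHz, folds to fs − 32.6 kHz = 23.2 kHz.

23.2 kHz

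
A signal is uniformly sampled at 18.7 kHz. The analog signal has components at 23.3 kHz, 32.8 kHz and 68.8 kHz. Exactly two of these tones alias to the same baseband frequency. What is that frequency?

fs/2 = 9.35 kHz.
23.3 kHz mod fs = 4.6 kHz.
4.6 kHz ≤ fs/2 = 9.35 kHz, appears at 4.6 kHz.
32.8 kHz mod fs = 14.1 kHz.
14.1 kHz > fs/2 = 9.35 kHz, folds to fs − 14.1 kHz = 4.6 kHz.
68.8 kHz mod fs = 12.7 kHz.
12.7 kHz > fs/2 = 9.35 kHz, folds to fs − 12.7 kHz = 6 kHz.
23.3 kHz and 32.8 kHz both map to 4.6 kHz.

4.6 kHz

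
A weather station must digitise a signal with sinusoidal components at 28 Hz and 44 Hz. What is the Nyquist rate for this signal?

Highest-frequency component: 44 Hz.
Nyquist rate = 2 × 44 Hz = 88 Hz.

88 Hz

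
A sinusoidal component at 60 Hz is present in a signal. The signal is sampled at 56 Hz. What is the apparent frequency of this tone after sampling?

60 Hz mod fs = 4 Hz.
4 Hz ≤ fs/2 = 28 Hz, appears at 4 Hz.

4 Hz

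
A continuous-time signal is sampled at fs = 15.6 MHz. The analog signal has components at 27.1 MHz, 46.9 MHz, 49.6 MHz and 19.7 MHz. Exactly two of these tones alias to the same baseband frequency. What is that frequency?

fs/2 = 7.8 MHz.
27.1 MHz mod fs = 11.5 MHz.
11.5 MHz > fs/2 = 7.8 MHz, folds to fs − 11.5 MHz = 4.1 MHz.
46.9 MHz mod fs = 0.1 MHz.
0.1 MHz ≤ fs/2 = 7.8 MHz, appears at 0.1 MHz.
49.6 MHz mod fs = 2.8 MHz.
2.8 MHz ≤ fs/2 = 7.8 MHz, appears at 2.8 MHz.
19.7 MHz mod fs = 4.1 MHz.
4.1 MHz ≤ fs/2 = 7.8 MHz, appears at 4.1 MHz.
19.7 MHz and 27.1 MHz both map to 4.1 MHz.

4.1 MHz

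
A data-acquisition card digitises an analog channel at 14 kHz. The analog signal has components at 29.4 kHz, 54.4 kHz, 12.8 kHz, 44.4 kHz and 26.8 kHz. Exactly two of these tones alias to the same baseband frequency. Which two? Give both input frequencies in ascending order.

12.8 kHz, 26.8 kHz

fs/2 = 7 kHz.
29.4 kHz mod fs = 1.4 kHz.
1.4 kHz ≤ fs/2 = 7 kHz, appears at 1.4 kHz.
54.4 kHz mod fs = 12.4 kHz.
12.4 kHz > fs/2 = 7 kHz, folds to fs − 12.4 kHz = 1.6 kHz.
12.8 kHz > fs/2 = 7 kHz, folds to fs − 12.8 kHz = 1.2 kHz.
44.4 kHz mod fs = 2.4 kHz.
2.4 kHz ≤ fs/2 = 7 kHz, appears at 2.4 kHz.
26.8 kHz mod fs = 12.8 kHz.
12.8 kHz > fs/2 = 7 kHz, folds to fs − 12.8 kHz = 1.2 kHz.
12.8 kHz and 26.8 kHz both map to 1.2 kHz.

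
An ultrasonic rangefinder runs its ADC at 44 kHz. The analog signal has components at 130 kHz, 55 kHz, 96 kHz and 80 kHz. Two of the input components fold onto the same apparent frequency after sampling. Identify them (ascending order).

80 kHz, 96 kHz

fs/2 = 22 kHz.
130 kHz mod fs = 42 kHz.
42 kHz > fs/2 = 22 kHz, folds to fs − 42 kHz = 2 kHz.
55 kHz mod fs = 11 kHz.
11 kHz ≤ fs/2 = 22 kHz, appears at 11 kHz.
96 kHz mod fs = 8 kHz.
8 kHz ≤ fs/2 = 22 kHz, appears at 8 kHz.
80 kHz mod fs = 36 kHz.
36 kHz > fs/2 = 22 kHz, folds to fs − 36 kHz = 8 kHz.
80 kHz and 96 kHz both map to 8 kHz.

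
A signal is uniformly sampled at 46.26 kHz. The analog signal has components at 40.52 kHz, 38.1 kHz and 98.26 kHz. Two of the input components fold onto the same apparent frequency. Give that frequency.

fs/2 = 23.13 kHz.
40.52 kHz > fs/2 = 23.13 kHz, folds to fs − 40.52 kHz = 5.74 kHz.
38.1 kHz > fs/2 = 23.13 kHz, folds to fs − 38.1 kHz = 8.16 kHz.
98.26 kHz mod fs = 5.74 kHz.
5.74 kHz ≤ fs/2 = 23.13 kHz, appears at 5.74 kHz.
40.52 kHz and 98.26 kHz both map to 5.74 kHz.

5.74 kHz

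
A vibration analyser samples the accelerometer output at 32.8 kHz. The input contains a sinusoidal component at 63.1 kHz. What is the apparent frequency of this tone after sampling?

2.5 kHz

63.1 kHz mod fs = 30.3 kHz.
30.3 kHz > fs/2 = 16.4 kHz, folds to fs − 30.3 kHz = 2.5 kHz.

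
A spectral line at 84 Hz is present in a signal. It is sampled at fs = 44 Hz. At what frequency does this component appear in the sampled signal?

4 Hz

84 Hz mod fs = 40 Hz.
40 Hz > fs/2 = 22 Hz, folds to fs − 40 Hz = 4 Hz.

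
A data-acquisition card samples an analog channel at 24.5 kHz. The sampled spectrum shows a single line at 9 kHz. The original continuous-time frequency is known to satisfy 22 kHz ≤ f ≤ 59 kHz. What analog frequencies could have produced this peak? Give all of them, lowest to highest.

33.5 kHz, 40 kHz, 58 kHz

Frequencies that alias to 9 kHz are k·fs ± 9 kHz for integer k ≥ 0.
k=0: 9 kHz.
k=1: 15.5 kHz, 33.5 kHz.
k=2: 40 kHz, 58 kHz.
k=3: 64.5 kHz, 82.5 kHz.
Within [22 kHz, 59 kHz]: 33.5 kHz, 40 kHz, 58 kHz.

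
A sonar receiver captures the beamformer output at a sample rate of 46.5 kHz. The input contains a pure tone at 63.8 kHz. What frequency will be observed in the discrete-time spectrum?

63.8 kHz mod fs = 17.3 kHz.
17.3 kHz ≤ fs/2 = 23.25 kHz, appears at 17.3 kHz.

17.3 kHz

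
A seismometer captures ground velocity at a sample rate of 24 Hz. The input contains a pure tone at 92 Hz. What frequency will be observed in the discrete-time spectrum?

4 Hz

92 Hz mod fs = 20 Hz.
20 Hz > fs/2 = 12 Hz, folds to fs − 20 Hz = 4 Hz.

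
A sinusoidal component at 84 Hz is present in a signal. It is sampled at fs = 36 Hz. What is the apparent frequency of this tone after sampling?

12 Hz

84 Hz mod fs = 12 Hz.
12 Hz ≤ fs/2 = 18 Hz, appears at 12 Hz.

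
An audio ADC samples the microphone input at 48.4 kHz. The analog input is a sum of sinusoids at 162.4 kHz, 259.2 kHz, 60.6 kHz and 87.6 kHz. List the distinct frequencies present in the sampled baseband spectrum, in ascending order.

9.2 kHz, 12.2 kHz, 17.2 kHz

fs/2 = 24.2 kHz.
162.4 kHz mod fs = 17.2 kHz.
17.2 kHz ≤ fs/2 = 24.2 kHz, appears at 17.2 kHz.
259.2 kHz mod fs = 17.2 kHz.
17.2 kHz ≤ fs/2 = 24.2 kHz, appears at 17.2 kHz.
60.6 kHz mod fs = 12.2 kHz.
12.2 kHz ≤ fs/2 = 24.2 kHz, appears at 12.2 kHz.
87.6 kHz mod fs = 39.2 kHz.
39.2 kHz > fs/2 = 24.2 kHz, folds to fs − 39.2 kHz = 9.2 kHz.
Distinct values: {9.2 kHz, 12.2 kHz, 17.2 kHz}.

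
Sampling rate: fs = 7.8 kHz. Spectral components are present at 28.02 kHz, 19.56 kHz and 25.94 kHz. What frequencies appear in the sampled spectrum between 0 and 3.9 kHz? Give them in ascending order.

2.54 kHz, 3.18 kHz, 3.84 kHz

fs/2 = 3.9 kHz.
28.02 kHz mod fs = 4.62 kHz.
4.62 kHz > fs/2 = 3.9 kHz, folds to fs − 4.62 kHz = 3.18 kHz.
19.56 kHz mod fs = 3.96 kHz.
3.96 kHz > fs/2 = 3.9 kHz, folds to fs − 3.96 kHz = 3.84 kHz.
25.94 kHz mod fs = 2.54 kHz.
2.54 kHz ≤ fs/2 = 3.9 kHz, appears at 2.54 kHz.
Distinct values: {2.54 kHz, 3.18 kHz, 3.84 kHz}.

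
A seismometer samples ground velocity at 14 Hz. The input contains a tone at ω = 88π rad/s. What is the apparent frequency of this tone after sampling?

ω = 88π rad/s → f = ω/(2π) = 44 Hz.
44 Hz mod fs = 2 Hz.
2 Hz ≤ fs/2 = 7 Hz, appears at 2 Hz.

2 Hz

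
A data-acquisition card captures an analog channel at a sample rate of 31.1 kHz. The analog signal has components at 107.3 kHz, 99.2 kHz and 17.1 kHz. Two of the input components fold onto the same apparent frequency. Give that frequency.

fs/2 = 15.55 kHz.
107.3 kHz mod fs = 14 kHz.
14 kHz ≤ fs/2 = 15.55 kHz, appears at 14 kHz.
99.2 kHz mod fs = 5.9 kHz.
5.9 kHz ≤ fs/2 = 15.55 kHz, appears at 5.9 kHz.
17.1 kHz > fs/2 = 15.55 kHz, folds to fs − 17.1 kHz = 14 kHz.
17.1 kHz and 107.3 kHz both map to 14 kHz.

14 kHz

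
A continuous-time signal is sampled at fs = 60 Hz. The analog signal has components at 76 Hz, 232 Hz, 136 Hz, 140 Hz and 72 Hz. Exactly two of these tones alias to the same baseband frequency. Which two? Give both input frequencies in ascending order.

76 Hz, 136 Hz

fs/2 = 30 Hz.
76 Hz mod fs = 16 Hz.
16 Hz ≤ fs/2 = 30 Hz, appears at 16 Hz.
232 Hz mod fs = 52 Hz.
52 Hz > fs/2 = 30 Hz, folds to fs − 52 Hz = 8 Hz.
136 Hz mod fs = 16 Hz.
16 Hz ≤ fs/2 = 30 Hz, appears at 16 Hz.
140 Hz mod fs = 20 Hz.
20 Hz ≤ fs/2 = 30 Hz, appears at 20 Hz.
72 Hz mod fs = 12 Hz.
12 Hz ≤ fs/2 = 30 Hz, appears at 12 Hz.
76 Hz and 136 Hz both map to 16 Hz.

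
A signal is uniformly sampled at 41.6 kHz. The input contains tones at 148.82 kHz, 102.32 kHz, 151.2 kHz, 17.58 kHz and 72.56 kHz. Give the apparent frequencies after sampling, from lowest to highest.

10.64 kHz, 15.2 kHz, 17.58 kHz, 19.12 kHz

fs/2 = 20.8 kHz.
148.82 kHz mod fs = 24.02 kHz.
24.02 kHz > fs/2 = 20.8 kHz, folds to fs − 24.02 kHz = 17.58 kHz.
102.32 kHz mod fs = 19.12 kHz.
19.12 kHz ≤ fs/2 = 20.8 kHz, appears at 19.12 kHz.
151.2 kHz mod fs = 26.4 kHz.
26.4 kHz > fs/2 = 20.8 kHz, folds to fs − 26.4 kHz = 15.2 kHz.
17.58 kHz ≤ fs/2 = 20.8 kHz, passes unchanged.
72.56 kHz mod fs = 30.96 kHz.
30.96 kHz > fs/2 = 20.8 kHz, folds to fs − 30.96 kHz = 10.64 kHz.
Distinct values: {10.64 kHz, 15.2 kHz, 17.58 kHz, 19.12 kHz}.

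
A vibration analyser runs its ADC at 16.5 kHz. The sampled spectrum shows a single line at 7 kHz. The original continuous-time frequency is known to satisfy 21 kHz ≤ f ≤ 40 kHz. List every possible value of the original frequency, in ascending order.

Frequencies that alias to 7 kHz are k·fs ± 7 kHz for integer k ≥ 0.
k=0: 7 kHz.
k=1: 9.5 kHz, 23.5 kHz.
k=2: 26 kHz, 40 kHz.
k=3: 42.5 kHz, 56.5 kHz.
Within [21 kHz, 40 kHz]: 23.5 kHz, 26 kHz, 40 kHz.

23.5 kHz, 26 kHz, 40 kHz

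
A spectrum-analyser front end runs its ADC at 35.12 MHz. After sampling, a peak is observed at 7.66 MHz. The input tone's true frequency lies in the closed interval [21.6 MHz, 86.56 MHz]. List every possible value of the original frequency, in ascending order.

27.46 MHz, 42.78 MHz, 62.58 MHz, 77.9 MHz

Frequencies that alias to 7.66 MHz are k·fs ± 7.66 MHz for integer k ≥ 0.
k=0: 7.66 MHz.
k=1: 27.46 MHz, 42.78 MHz.
k=2: 62.58 MHz, 77.9 MHz.
k=3: 97.7 MHz, 113.02 MHz.
Within [21.6 MHz, 86.56 MHz]: 27.46 MHz, 42.78 MHz, 62.58 MHz, 77.9 MHz.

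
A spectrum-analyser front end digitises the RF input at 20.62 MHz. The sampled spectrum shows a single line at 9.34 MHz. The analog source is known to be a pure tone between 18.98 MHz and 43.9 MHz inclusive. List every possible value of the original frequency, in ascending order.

Frequencies that alias to 9.34 MHz are k·fs ± 9.34 MHz for integer k ≥ 0.
k=0: 9.34 MHz.
k=1: 11.28 MHz, 29.96 MHz.
k=2: 31.9 MHz, 50.58 MHz.
k=3: 52.52 MHz, 71.2 MHz.
Within [18.98 MHz, 43.9 MHz]: 29.96 MHz, 31.9 MHz.

29.96 MHz, 31.9 MHz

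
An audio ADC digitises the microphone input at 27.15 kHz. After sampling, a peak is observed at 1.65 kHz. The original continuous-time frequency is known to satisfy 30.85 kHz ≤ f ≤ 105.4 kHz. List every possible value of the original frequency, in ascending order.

Frequencies that alias to 1.65 kHz are k·fs ± 1.65 kHz for integer k ≥ 0.
k=0: 1.65 kHz.
k=1: 25.5 kHz, 28.8 kHz.
k=2: 52.65 kHz, 55.95 kHz.
k=3: 79.8 kHz, 83.1 kHz.
k=4: 106.95 kHz, 110.25 kHz.
Within [30.85 kHz, 105.4 kHz]: 52.65 kHz, 55.95 kHz, 79.8 kHz, 83.1 kHz.

52.65 kHz, 55.95 kHz, 79.8 kHz, 83.1 kHz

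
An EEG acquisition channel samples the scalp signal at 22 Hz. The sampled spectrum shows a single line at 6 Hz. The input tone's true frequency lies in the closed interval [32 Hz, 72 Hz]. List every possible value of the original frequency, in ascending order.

Frequencies that alias to 6 Hz are k·fs ± 6 Hz for integer k ≥ 0.
k=0: 6 Hz.
k=1: 16 Hz, 28 Hz.
k=2: 38 Hz, 50 Hz.
k=3: 60 Hz, 72 Hz.
k=4: 82 Hz, 94 Hz.
Within [32 Hz, 72 Hz]: 38 Hz, 50 Hz, 60 Hz, 72 Hz.

38 Hz, 50 Hz, 60 Hz, 72 Hz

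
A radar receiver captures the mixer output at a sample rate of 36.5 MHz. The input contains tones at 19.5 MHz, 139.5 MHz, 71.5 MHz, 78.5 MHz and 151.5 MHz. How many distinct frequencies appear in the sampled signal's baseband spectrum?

4

fs/2 = 18.25 MHz.
19.5 MHz > fs/2 = 18.25 MHz, folds to fs − 19.5 MHz = 17 MHz.
139.5 MHz mod fs = 30 MHz.
30 MHz > fs/2 = 18.25 MHz, folds to fs − 30 MHz = 6.5 MHz.
71.5 MHz mod fs = 35 MHz.
35 MHz > fs/2 = 18.25 MHz, folds to fs − 35 MHz = 1.5 MHz.
78.5 MHz mod fs = 5.5 MHz.
5.5 MHz ≤ fs/2 = 18.25 MHz, appears at 5.5 MHz.
151.5 MHz mod fs = 5.5 MHz.
5.5 MHz ≤ fs/2 = 18.25 MHz, appears at 5.5 MHz.
Distinct values: {1.5 MHz, 5.5 MHz, 6.5 MHz, 17 MHz} → 4.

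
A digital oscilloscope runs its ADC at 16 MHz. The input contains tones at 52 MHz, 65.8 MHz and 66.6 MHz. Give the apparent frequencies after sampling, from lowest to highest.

1.8 MHz, 2.6 MHz, 4 MHz

fs/2 = 8 MHz.
52 MHz mod fs = 4 MHz.
4 MHz ≤ fs/2 = 8 MHz, appears at 4 MHz.
65.8 MHz mod fs = 1.8 MHz.
1.8 MHz ≤ fs/2 = 8 MHz, appears at 1.8 MHz.
66.6 MHz mod fs = 2.6 MHz.
2.6 MHz ≤ fs/2 = 8 MHz, appears at 2.6 MHz.
Distinct values: {1.8 MHz, 2.6 MHz, 4 MHz}.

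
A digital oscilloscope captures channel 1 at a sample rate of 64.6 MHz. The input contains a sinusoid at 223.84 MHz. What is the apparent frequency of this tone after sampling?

30.04 MHz

223.84 MHz mod fs = 30.04 MHz.
30.04 MHz ≤ fs/2 = 32.3 MHz, appears at 30.04 MHz.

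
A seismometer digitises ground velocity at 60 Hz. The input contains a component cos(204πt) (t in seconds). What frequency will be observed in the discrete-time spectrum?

18 Hz

ω = 204π rad/s → f = ω/(2π) = 102 Hz.
102 Hz mod fs = 42 Hz.
42 Hz > fs/2 = 30 Hz, folds to fs − 42 Hz = 18 Hz.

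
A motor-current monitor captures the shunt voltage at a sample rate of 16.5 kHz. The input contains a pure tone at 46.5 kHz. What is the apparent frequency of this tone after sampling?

46.5 kHz mod fs = 13.5 kHz.
13.5 kHz > fs/2 = 8.25 kHz, folds to fs − 13.5 kHz = 3 kHz.

3 kHz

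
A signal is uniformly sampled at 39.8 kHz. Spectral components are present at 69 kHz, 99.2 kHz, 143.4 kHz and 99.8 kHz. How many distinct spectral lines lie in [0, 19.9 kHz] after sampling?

fs/2 = 19.9 kHz.
69 kHz mod fs = 29.2 kHz.
29.2 kHz > fs/2 = 19.9 kHz, folds to fs − 29.2 kHz = 10.6 kHz.
99.2 kHz mod fs = 19.6 kHz.
19.6 kHz ≤ fs/2 = 19.9 kHz, appears at 19.6 kHz.
143.4 kHz mod fs = 24 kHz.
24 kHz > fs/2 = 19.9 kHz, folds to fs − 24 kHz = 15.8 kHz.
99.8 kHz mod fs = 20.2 kHz.
20.2 kHz > fs/2 = 19.9 kHz, folds to fs − 20.2 kHz = 19.6 kHz.
Distinct values: {10.6 kHz, 15.8 kHz, 19.6 kHz} → 3.

3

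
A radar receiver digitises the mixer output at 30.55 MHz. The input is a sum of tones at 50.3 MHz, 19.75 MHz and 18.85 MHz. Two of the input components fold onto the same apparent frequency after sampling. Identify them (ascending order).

fs/2 = 15.275 MHz.
50.3 MHz mod fs = 19.75 MHz.
19.75 MHz > fs/2 = 15.275 MHz, folds to fs − 19.75 MHz = 10.8 MHz.
19.75 MHz > fs/2 = 15.275 MHz, folds to fs − 19.75 MHz = 10.8 MHz.
18.85 MHz > fs/2 = 15.275 MHz, folds to fs − 18.85 MHz = 11.7 MHz.
19.75 MHz and 50.3 MHz both map to 10.8 MHz.

19.75 MHz, 50.3 MHz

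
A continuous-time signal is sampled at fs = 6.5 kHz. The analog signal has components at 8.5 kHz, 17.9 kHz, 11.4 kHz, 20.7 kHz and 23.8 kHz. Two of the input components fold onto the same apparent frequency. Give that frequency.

1.6 kHz

fs/2 = 3.25 kHz.
8.5 kHz mod fs = 2 kHz.
2 kHz ≤ fs/2 = 3.25 kHz, appears at 2 kHz.
17.9 kHz mod fs = 4.9 kHz.
4.9 kHz > fs/2 = 3.25 kHz, folds to fs − 4.9 kHz = 1.6 kHz.
11.4 kHz mod fs = 4.9 kHz.
4.9 kHz > fs/2 = 3.25 kHz, folds to fs − 4.9 kHz = 1.6 kHz.
20.7 kHz mod fs = 1.2 kHz.
1.2 kHz ≤ fs/2 = 3.25 kHz, appears at 1.2 kHz.
23.8 kHz mod fs = 4.3 kHz.
4.3 kHz > fs/2 = 3.25 kHz, folds to fs − 4.3 kHz = 2.2 kHz.
11.4 kHz and 17.9 kHz both map to 1.6 kHz.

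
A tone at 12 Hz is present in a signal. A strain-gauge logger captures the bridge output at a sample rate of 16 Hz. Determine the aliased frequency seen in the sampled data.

4 Hz

12 Hz > fs/2 = 8 Hz, folds to fs − 12 Hz = 4 Hz.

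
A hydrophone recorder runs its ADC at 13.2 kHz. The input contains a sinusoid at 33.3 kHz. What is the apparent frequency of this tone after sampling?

6.3 kHz

33.3 kHz mod fs = 6.9 kHz.
6.9 kHz > fs/2 = 6.6 kHz, folds to fs − 6.9 kHz = 6.3 kHz.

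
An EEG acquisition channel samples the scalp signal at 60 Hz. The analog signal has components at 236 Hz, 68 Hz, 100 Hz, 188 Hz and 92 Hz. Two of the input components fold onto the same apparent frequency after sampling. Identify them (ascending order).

68 Hz, 188 Hz

fs/2 = 30 Hz.
236 Hz mod fs = 56 Hz.
56 Hz > fs/2 = 30 Hz, folds to fs − 56 Hz = 4 Hz.
68 Hz mod fs = 8 Hz.
8 Hz ≤ fs/2 = 30 Hz, appears at 8 Hz.
100 Hz mod fs = 40 Hz.
40 Hz > fs/2 = 30 Hz, folds to fs − 40 Hz = 20 Hz.
188 Hz mod fs = 8 Hz.
8 Hz ≤ fs/2 = 30 Hz, appears at 8 Hz.
92 Hz mod fs = 32 Hz.
32 Hz > fs/2 = 30 Hz, folds to fs − 32 Hz = 28 Hz.
68 Hz and 188 Hz both map to 8 Hz.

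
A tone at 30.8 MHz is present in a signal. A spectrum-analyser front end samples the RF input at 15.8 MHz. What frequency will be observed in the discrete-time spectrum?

0.8 MHz

30.8 MHz mod fs = 15 MHz.
15 MHz > fs/2 = 7.9 MHz, folds to fs − 15 MHz = 0.8 MHz.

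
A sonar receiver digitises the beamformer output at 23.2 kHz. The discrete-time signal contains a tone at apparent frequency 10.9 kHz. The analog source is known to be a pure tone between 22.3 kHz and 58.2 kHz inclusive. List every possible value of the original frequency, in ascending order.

34.1 kHz, 35.5 kHz, 57.3 kHz

Frequencies that alias to 10.9 kHz are k·fs ± 10.9 kHz for integer k ≥ 0.
k=0: 10.9 kHz.
k=1: 12.3 kHz, 34.1 kHz.
k=2: 35.5 kHz, 57.3 kHz.
k=3: 58.7 kHz, 80.5 kHz.
Within [22.3 kHz, 58.2 kHz]: 34.1 kHz, 35.5 kHz, 57.3 kHz.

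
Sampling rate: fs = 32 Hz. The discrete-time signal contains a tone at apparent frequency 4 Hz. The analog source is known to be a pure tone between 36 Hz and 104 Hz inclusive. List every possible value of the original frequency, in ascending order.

Frequencies that alias to 4 Hz are k·fs ± 4 Hz for integer k ≥ 0.
k=0: 4 Hz.
k=1: 28 Hz, 36 Hz.
k=2: 60 Hz, 68 Hz.
k=3: 92 Hz, 100 Hz.
k=4: 124 Hz, 132 Hz.
Within [36 Hz, 104 Hz]: 36 Hz, 60 Hz, 68 Hz, 92 Hz, 100 Hz.

36 Hz, 60 Hz, 68 Hz, 92 Hz, 100 Hz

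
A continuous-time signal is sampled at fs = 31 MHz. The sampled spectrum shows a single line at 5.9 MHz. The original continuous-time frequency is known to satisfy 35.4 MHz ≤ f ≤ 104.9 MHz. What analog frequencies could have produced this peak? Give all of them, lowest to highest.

Frequencies that alias to 5.9 MHz are k·fs ± 5.9 MHz for integer k ≥ 0.
k=0: 5.9 MHz.
k=1: 25.1 MHz, 36.9 MHz.
k=2: 56.1 MHz, 67.9 MHz.
k=3: 87.1 MHz, 98.9 MHz.
k=4: 118.1 MHz, 129.9 MHz.
Within [35.4 MHz, 104.9 MHz]: 36.9 MHz, 56.1 MHz, 67.9 MHz, 87.1 MHz, 98.9 MHz.

36.9 MHz, 56.1 MHz, 67.9 MHz, 87.1 MHz, 98.9 MHz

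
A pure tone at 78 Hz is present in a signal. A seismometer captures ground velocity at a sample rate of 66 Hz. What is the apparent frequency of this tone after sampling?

12 Hz

78 Hz mod fs = 12 Hz.
12 Hz ≤ fs/2 = 33 Hz, appears at 12 Hz.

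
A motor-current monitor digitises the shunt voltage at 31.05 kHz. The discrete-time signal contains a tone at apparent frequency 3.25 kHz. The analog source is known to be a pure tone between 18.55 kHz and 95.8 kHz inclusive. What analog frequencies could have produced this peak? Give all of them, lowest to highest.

Frequencies that alias to 3.25 kHz are k·fs ± 3.25 kHz for integer k ≥ 0.
k=0: 3.25 kHz.
k=1: 27.8 kHz, 34.3 kHz.
k=2: 58.85 kHz, 65.35 kHz.
k=3: 89.9 kHz, 96.4 kHz.
k=4: 120.95 kHz, 127.45 kHz.
Within [18.55 kHz, 95.8 kHz]: 27.8 kHz, 34.3 kHz, 58.85 kHz, 65.35 kHz, 89.9 kHz.

27.8 kHz, 34.3 kHz, 58.85 kHz, 65.35 kHz, 89.9 kHz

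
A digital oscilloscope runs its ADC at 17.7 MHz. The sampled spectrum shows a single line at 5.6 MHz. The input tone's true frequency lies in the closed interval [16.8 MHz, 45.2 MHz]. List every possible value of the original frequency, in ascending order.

Frequencies that alias to 5.6 MHz are k·fs ± 5.6 MHz for integer k ≥ 0.
k=0: 5.6 MHz.
k=1: 12.1 MHz, 23.3 MHz.
k=2: 29.8 MHz, 41 MHz.
k=3: 47.5 MHz, 58.7 MHz.
Within [16.8 MHz, 45.2 MHz]: 23.3 MHz, 29.8 MHz, 41 MHz.

23.3 MHz, 29.8 MHz, 41 MHz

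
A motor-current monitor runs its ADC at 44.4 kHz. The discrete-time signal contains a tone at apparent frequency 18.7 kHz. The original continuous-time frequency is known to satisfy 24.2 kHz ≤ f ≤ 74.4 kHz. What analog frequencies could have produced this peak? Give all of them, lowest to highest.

Frequencies that alias to 18.7 kHz are k·fs ± 18.7 kHz for integer k ≥ 0.
k=0: 18.7 kHz.
k=1: 25.7 kHz, 63.1 kHz.
k=2: 70.1 kHz, 107.5 kHz.
k=3: 114.5 kHz, 151.9 kHz.
Within [24.2 kHz, 74.4 kHz]: 25.7 kHz, 63.1 kHz, 70.1 kHz.

25.7 kHz, 63.1 kHz, 70.1 kHz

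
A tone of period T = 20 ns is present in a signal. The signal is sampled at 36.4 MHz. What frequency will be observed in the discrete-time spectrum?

T = 20 ns → f = 1/T = 50 MHz.
50 MHz mod fs = 13.6 MHz.
13.6 MHz ≤ fs/2 = 18.2 MHz, appears at 13.6 MHz.

13.6 MHz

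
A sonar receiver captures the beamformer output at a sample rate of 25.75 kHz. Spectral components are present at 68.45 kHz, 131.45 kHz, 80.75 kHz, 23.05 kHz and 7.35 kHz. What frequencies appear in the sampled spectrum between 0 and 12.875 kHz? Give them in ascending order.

fs/2 = 12.875 kHz.
68.45 kHz mod fs = 16.95 kHz.
16.95 kHz > fs/2 = 12.875 kHz, folds to fs − 16.95 kHz = 8.8 kHz.
131.45 kHz mod fs = 2.7 kHz.
2.7 kHz ≤ fs/2 = 12.875 kHz, appears at 2.7 kHz.
80.75 kHz mod fs = 3.5 kHz.
3.5 kHz ≤ fs/2 = 12.875 kHz, appears at 3.5 kHz.
23.05 kHz > fs/2 = 12.875 kHz, folds to fs − 23.05 kHz = 2.7 kHz.
7.35 kHz ≤ fs/2 = 12.875 kHz, passes unchanged.
Distinct values: {2.7 kHz, 3.5 kHz, 7.35 kHz, 8.8 kHz}.

2.7 kHz, 3.5 kHz, 7.35 kHz, 8.8 kHz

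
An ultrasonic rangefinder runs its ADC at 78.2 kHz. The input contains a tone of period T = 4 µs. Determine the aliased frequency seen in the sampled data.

T = 4 µs → f = 1/T = 250 kHz.
250 kHz mod fs = 15.4 kHz.
15.4 kHz ≤ fs/2 = 39.1 kHz, appears at 15.4 kHz.

15.4 kHz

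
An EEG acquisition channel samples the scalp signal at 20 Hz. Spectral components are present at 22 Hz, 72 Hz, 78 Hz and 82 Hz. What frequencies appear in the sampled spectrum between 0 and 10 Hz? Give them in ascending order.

2 Hz, 8 Hz

fs/2 = 10 Hz.
22 Hz mod fs = 2 Hz.
2 Hz ≤ fs/2 = 10 Hz, appears at 2 Hz.
72 Hz mod fs = 12 Hz.
12 Hz > fs/2 = 10 Hz, folds to fs − 12 Hz = 8 Hz.
78 Hz mod fs = 18 Hz.
18 Hz > fs/2 = 10 Hz, folds to fs − 18 Hz = 2 Hz.
82 Hz mod fs = 2 Hz.
2 Hz ≤ fs/2 = 10 Hz, appears at 2 Hz.
Distinct values: {2 Hz, 8 Hz}.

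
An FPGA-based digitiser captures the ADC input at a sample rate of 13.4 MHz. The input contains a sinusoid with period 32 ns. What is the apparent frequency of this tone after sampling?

4.45 MHz

T = 32 ns → f = 1/T = 31.25 MHz.
31.25 MHz mod fs = 4.45 MHz.
4.45 MHz ≤ fs/2 = 6.7 MHz, appears at 4.45 MHz.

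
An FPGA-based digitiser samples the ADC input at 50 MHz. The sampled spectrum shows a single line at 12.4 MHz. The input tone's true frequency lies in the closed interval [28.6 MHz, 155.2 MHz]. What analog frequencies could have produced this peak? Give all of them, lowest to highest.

Frequencies that alias to 12.4 MHz are k·fs ± 12.4 MHz for integer k ≥ 0.
k=0: 12.4 MHz.
k=1: 37.6 MHz, 62.4 MHz.
k=2: 87.6 MHz, 112.4 MHz.
k=3: 137.6 MHz, 162.4 MHz.
k=4: 187.6 MHz, 212.4 MHz.
Within [28.6 MHz, 155.2 MHz]: 37.6 MHz, 62.4 MHz, 87.6 MHz, 112.4 MHz, 137.6 MHz.

37.6 MHz, 62.4 MHz, 87.6 MHz, 112.4 MHz, 137.6 MHz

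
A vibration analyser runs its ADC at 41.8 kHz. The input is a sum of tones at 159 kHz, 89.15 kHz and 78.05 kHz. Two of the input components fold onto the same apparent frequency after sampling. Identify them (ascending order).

78.05 kHz, 89.15 kHz

fs/2 = 20.9 kHz.
159 kHz mod fs = 33.6 kHz.
33.6 kHz > fs/2 = 20.9 kHz, folds to fs − 33.6 kHz = 8.2 kHz.
89.15 kHz mod fs = 5.55 kHz.
5.55 kHz ≤ fs/2 = 20.9 kHz, appears at 5.55 kHz.
78.05 kHz mod fs = 36.25 kHz.
36.25 kHz > fs/2 = 20.9 kHz, folds to fs − 36.25 kHz = 5.55 kHz.
78.05 kHz and 89.15 kHz both map to 5.55 kHz.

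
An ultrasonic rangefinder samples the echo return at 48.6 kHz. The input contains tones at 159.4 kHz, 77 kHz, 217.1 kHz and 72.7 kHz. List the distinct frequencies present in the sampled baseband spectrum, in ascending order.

13.6 kHz, 20.2 kHz, 22.7 kHz, 24.1 kHz

fs/2 = 24.3 kHz.
159.4 kHz mod fs = 13.6 kHz.
13.6 kHz ≤ fs/2 = 24.3 kHz, appears at 13.6 kHz.
77 kHz mod fs = 28.4 kHz.
28.4 kHz > fs/2 = 24.3 kHz, folds to fs − 28.4 kHz = 20.2 kHz.
217.1 kHz mod fs = 22.7 kHz.
22.7 kHz ≤ fs/2 = 24.3 kHz, appears at 22.7 kHz.
72.7 kHz mod fs = 24.1 kHz.
24.1 kHz ≤ fs/2 = 24.3 kHz, appears at 24.1 kHz.
Distinct values: {13.6 kHz, 20.2 kHz, 22.7 kHz, 24.1 kHz}.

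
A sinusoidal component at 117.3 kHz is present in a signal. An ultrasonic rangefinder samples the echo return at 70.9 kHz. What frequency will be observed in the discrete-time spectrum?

24.5 kHz

117.3 kHz mod fs = 46.4 kHz.
46.4 kHz > fs/2 = 35.45 kHz, folds to fs − 46.4 kHz = 24.5 kHz.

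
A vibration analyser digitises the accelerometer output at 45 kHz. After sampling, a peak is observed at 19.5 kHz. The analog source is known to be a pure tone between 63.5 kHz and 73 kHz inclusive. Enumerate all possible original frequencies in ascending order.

64.5 kHz, 70.5 kHz

Frequencies that alias to 19.5 kHz are k·fs ± 19.5 kHz for integer k ≥ 0.
k=0: 19.5 kHz.
k=1: 25.5 kHz, 64.5 kHz.
k=2: 70.5 kHz, 109.5 kHz.
k=3: 115.5 kHz, 154.5 kHz.
Within [63.5 kHz, 73 kHz]: 64.5 kHz, 70.5 kHz.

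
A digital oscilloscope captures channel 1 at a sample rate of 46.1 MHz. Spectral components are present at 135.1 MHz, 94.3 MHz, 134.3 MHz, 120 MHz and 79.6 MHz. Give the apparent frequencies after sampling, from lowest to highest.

fs/2 = 23.05 MHz.
135.1 MHz mod fs = 42.9 MHz.
42.9 MHz > fs/2 = 23.05 MHz, folds to fs − 42.9 MHz = 3.2 MHz.
94.3 MHz mod fs = 2.1 MHz.
2.1 MHz ≤ fs/2 = 23.05 MHz, appears at 2.1 MHz.
134.3 MHz mod fs = 42.1 MHz.
42.1 MHz > fs/2 = 23.05 MHz, folds to fs − 42.1 MHz = 4 MHz.
120 MHz mod fs = 27.8 MHz.
27.8 MHz > fs/2 = 23.05 MHz, folds to fs − 27.8 MHz = 18.3 MHz.
79.6 MHz mod fs = 33.5 MHz.
33.5 MHz > fs/2 = 23.05 MHz, folds to fs − 33.5 MHz = 12.6 MHz.
Distinct values: {2.1 MHz, 3.2 MHz, 4 MHz, 12.6 MHz, 18.3 MHz}.

2.1 MHz, 3.2 MHz, 4 MHz, 12.6 MHz, 18.3 MHz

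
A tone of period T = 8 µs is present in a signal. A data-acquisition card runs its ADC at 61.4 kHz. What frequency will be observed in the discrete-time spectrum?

2.2 kHz

T = 8 µs → f = 1/T = 125 kHz.
125 kHz mod fs = 2.2 kHz.
2.2 kHz ≤ fs/2 = 30.7 kHz, appears at 2.2 kHz.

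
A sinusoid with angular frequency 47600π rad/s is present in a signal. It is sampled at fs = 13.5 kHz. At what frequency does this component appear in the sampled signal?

3.2 kHz

ω = 47600π rad/s → f = ω/(2π) = 23800 Hz = 23.8 kHz.
23.8 kHz mod fs = 10.3 kHz.
10.3 kHz > fs/2 = 6.75 kHz, folds to fs − 10.3 kHz = 3.2 kHz.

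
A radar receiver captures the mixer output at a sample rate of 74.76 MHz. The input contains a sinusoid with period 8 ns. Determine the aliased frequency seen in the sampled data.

24.52 MHz

T = 8 ns → f = 1/T = 125 MHz.
125 MHz mod fs = 50.24 MHz.
50.24 MHz > fs/2 = 37.38 MHz, folds to fs − 50.24 MHz = 24.52 MHz.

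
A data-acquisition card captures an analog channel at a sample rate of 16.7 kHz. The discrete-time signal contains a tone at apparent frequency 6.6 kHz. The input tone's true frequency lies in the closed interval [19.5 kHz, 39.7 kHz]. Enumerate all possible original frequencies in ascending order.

23.3 kHz, 26.8 kHz

Frequencies that alias to 6.6 kHz are k·fs ± 6.6 kHz for integer k ≥ 0.
k=0: 6.6 kHz.
k=1: 10.1 kHz, 23.3 kHz.
k=2: 26.8 kHz, 40 kHz.
k=3: 43.5 kHz, 56.7 kHz.
Within [19.5 kHz, 39.7 kHz]: 23.3 kHz, 26.8 kHz.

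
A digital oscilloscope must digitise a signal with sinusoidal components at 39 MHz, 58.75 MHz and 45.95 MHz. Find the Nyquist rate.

117.5 MHz

Highest-frequency component: 58.75 MHz.
Nyquist rate = 2 × 58.75 MHz = 117.5 MHz.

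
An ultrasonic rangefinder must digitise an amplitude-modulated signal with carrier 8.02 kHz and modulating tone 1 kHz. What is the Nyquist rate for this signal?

18.04 kHz

AM sidebands sit at fc ± fm = 7.02 kHz and 9.02 kHz.
Highest-frequency component: 9.02 kHz.
Nyquist rate = 2 × 9.02 kHz = 18.04 kHz.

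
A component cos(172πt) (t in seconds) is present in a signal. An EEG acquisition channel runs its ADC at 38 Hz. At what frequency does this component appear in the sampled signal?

10 Hz

ω = 172π rad/s → f = ω/(2π) = 86 Hz.
86 Hz mod fs = 10 Hz.
10 Hz ≤ fs/2 = 19 Hz, appears at 10 Hz.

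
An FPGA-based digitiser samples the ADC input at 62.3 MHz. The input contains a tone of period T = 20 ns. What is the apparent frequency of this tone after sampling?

12.3 MHz

T = 20 ns → f = 1/T = 50 MHz.
50 MHz > fs/2 = 31.15 MHz, folds to fs − 50 MHz = 12.3 MHz.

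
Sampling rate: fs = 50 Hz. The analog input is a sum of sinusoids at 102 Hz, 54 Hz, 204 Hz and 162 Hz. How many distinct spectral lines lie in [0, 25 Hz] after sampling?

fs/2 = 25 Hz.
102 Hz mod fs = 2 Hz.
2 Hz ≤ fs/2 = 25 Hz, appears at 2 Hz.
54 Hz mod fs = 4 Hz.
4 Hz ≤ fs/2 = 25 Hz, appears at 4 Hz.
204 Hz mod fs = 4 Hz.
4 Hz ≤ fs/2 = 25 Hz, appears at 4 Hz.
162 Hz mod fs = 12 Hz.
12 Hz ≤ fs/2 = 25 Hz, appears at 12 Hz.
Distinct values: {2 Hz, 4 Hz, 12 Hz} → 3.

3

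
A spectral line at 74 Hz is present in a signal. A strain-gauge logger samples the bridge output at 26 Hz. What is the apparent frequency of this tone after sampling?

4 Hz

74 Hz mod fs = 22 Hz.
22 Hz > fs/2 = 13 Hz, folds to fs − 22 Hz = 4 Hz.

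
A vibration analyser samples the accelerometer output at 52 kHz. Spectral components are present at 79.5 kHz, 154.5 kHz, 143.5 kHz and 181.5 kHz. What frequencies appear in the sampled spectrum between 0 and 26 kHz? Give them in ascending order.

fs/2 = 26 kHz.
79.5 kHz mod fs = 27.5 kHz.
27.5 kHz > fs/2 = 26 kHz, folds to fs − 27.5 kHz = 24.5 kHz.
154.5 kHz mod fs = 50.5 kHz.
50.5 kHz > fs/2 = 26 kHz, folds to fs − 50.5 kHz = 1.5 kHz.
143.5 kHz mod fs = 39.5 kHz.
39.5 kHz > fs/2 = 26 kHz, folds to fs − 39.5 kHz = 12.5 kHz.
181.5 kHz mod fs = 25.5 kHz.
25.5 kHz ≤ fs/2 = 26 kHz, appears at 25.5 kHz.
Distinct values: {1.5 kHz, 12.5 kHz, 24.5 kHz, 25.5 kHz}.

1.5 kHz, 12.5 kHz, 24.5 kHz, 25.5 kHz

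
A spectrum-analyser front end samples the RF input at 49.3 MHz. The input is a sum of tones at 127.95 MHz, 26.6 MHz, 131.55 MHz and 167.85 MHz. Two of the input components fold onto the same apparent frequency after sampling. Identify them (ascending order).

127.95 MHz, 167.85 MHz

fs/2 = 24.65 MHz.
127.95 MHz mod fs = 29.35 MHz.
29.35 MHz > fs/2 = 24.65 MHz, folds to fs − 29.35 MHz = 19.95 MHz.
26.6 MHz > fs/2 = 24.65 MHz, folds to fs − 26.6 MHz = 22.7 MHz.
131.55 MHz mod fs = 32.95 MHz.
32.95 MHz > fs/2 = 24.65 MHz, folds to fs − 32.95 MHz = 16.35 MHz.
167.85 MHz mod fs = 19.95 MHz.
19.95 MHz ≤ fs/2 = 24.65 MHz, appears at 19.95 MHz.
127.95 MHz and 167.85 MHz both map to 19.95 MHz.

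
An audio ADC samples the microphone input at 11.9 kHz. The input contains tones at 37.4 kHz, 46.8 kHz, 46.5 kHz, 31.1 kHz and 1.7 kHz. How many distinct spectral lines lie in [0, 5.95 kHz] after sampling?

4

fs/2 = 5.95 kHz.
37.4 kHz mod fs = 1.7 kHz.
1.7 kHz ≤ fs/2 = 5.95 kHz, appears at 1.7 kHz.
46.8 kHz mod fs = 11.1 kHz.
11.1 kHz > fs/2 = 5.95 kHz, folds to fs − 11.1 kHz = 0.8 kHz.
46.5 kHz mod fs = 10.8 kHz.
10.8 kHz > fs/2 = 5.95 kHz, folds to fs − 10.8 kHz = 1.1 kHz.
31.1 kHz mod fs = 7.3 kHz.
7.3 kHz > fs/2 = 5.95 kHz, folds to fs − 7.3 kHz = 4.6 kHz.
1.7 kHz ≤ fs/2 = 5.95 kHz, passes unchanged.
Distinct values: {0.8 kHz, 1.1 kHz, 1.7 kHz, 4.6 kHz} → 4.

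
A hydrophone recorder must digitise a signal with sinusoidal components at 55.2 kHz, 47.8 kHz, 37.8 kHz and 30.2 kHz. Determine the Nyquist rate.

Highest-frequency component: 55.2 kHz.
Nyquist rate = 2 × 55.2 kHz = 110.4 kHz.

110.4 kHz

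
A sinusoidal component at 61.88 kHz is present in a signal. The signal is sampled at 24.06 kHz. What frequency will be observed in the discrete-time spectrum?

61.88 kHz mod fs = 13.76 kHz.
13.76 kHz > fs/2 = 12.03 kHz, folds to fs − 13.76 kHz = 10.3 kHz.

10.3 kHz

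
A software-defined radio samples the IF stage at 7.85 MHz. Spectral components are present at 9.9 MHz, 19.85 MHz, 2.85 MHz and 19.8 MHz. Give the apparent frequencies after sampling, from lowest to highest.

fs/2 = 3.925 MHz.
9.9 MHz mod fs = 2.05 MHz.
2.05 MHz ≤ fs/2 = 3.925 MHz, appears at 2.05 MHz.
19.85 MHz mod fs = 4.15 MHz.
4.15 MHz > fs/2 = 3.925 MHz, folds to fs − 4.15 MHz = 3.7 MHz.
2.85 MHz ≤ fs/2 = 3.925 MHz, passes unchanged.
19.8 MHz mod fs = 4.1 MHz.
4.1 MHz > fs/2 = 3.925 MHz, folds to fs − 4.1 MHz = 3.75 MHz.
Distinct values: {2.05 MHz, 2.85 MHz, 3.7 MHz, 3.75 MHz}.

2.05 MHz, 2.85 MHz, 3.7 MHz, 3.75 MHz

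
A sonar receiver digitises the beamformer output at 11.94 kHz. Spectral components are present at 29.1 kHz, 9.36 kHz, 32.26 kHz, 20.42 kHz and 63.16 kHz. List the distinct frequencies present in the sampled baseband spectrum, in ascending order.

fs/2 = 5.97 kHz.
29.1 kHz mod fs = 5.22 kHz.
5.22 kHz ≤ fs/2 = 5.97 kHz, appears at 5.22 kHz.
9.36 kHz > fs/2 = 5.97 kHz, folds to fs − 9.36 kHz = 2.58 kHz.
32.26 kHz mod fs = 8.38 kHz.
8.38 kHz > fs/2 = 5.97 kHz, folds to fs − 8.38 kHz = 3.56 kHz.
20.42 kHz mod fs = 8.48 kHz.
8.48 kHz > fs/2 = 5.97 kHz, folds to fs − 8.48 kHz = 3.46 kHz.
63.16 kHz mod fs = 3.46 kHz.
3.46 kHz ≤ fs/2 = 5.97 kHz, appears at 3.46 kHz.
Distinct values: {2.58 kHz, 3.46 kHz, 3.56 kHz, 5.22 kHz}.

2.58 kHz, 3.46 kHz, 3.56 kHz, 5.22 kHz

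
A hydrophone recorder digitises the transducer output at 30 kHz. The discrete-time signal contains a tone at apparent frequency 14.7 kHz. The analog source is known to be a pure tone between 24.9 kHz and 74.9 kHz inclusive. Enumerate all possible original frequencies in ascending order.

44.7 kHz, 45.3 kHz, 74.7 kHz

Frequencies that alias to 14.7 kHz are k·fs ± 14.7 kHz for integer k ≥ 0.
k=0: 14.7 kHz.
k=1: 15.3 kHz, 44.7 kHz.
k=2: 45.3 kHz, 74.7 kHz.
k=3: 75.3 kHz, 104.7 kHz.
Within [24.9 kHz, 74.9 kHz]: 44.7 kHz, 45.3 kHz, 74.7 kHz.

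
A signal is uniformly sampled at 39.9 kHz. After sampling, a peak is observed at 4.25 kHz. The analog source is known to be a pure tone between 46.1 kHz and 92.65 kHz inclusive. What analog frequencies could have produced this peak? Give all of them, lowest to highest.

75.55 kHz, 84.05 kHz

Frequencies that alias to 4.25 kHz are k·fs ± 4.25 kHz for integer k ≥ 0.
k=0: 4.25 kHz.
k=1: 35.65 kHz, 44.15 kHz.
k=2: 75.55 kHz, 84.05 kHz.
k=3: 115.45 kHz, 123.95 kHz.
Within [46.1 kHz, 92.65 kHz]: 75.55 kHz, 84.05 kHz.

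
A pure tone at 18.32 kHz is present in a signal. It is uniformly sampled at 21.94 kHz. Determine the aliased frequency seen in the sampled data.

18.32 kHz > fs/2 = 10.97 kHz, folds to fs − 18.32 kHz = 3.62 kHz.

3.62 kHz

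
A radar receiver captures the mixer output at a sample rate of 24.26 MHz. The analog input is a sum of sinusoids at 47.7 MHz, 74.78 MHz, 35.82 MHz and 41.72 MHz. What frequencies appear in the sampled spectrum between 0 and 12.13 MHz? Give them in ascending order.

0.82 MHz, 2 MHz, 6.8 MHz, 11.56 MHz

fs/2 = 12.13 MHz.
47.7 MHz mod fs = 23.44 MHz.
23.44 MHz > fs/2 = 12.13 MHz, folds to fs − 23.44 MHz = 0.82 MHz.
74.78 MHz mod fs = 2 MHz.
2 MHz ≤ fs/2 = 12.13 MHz, appears at 2 MHz.
35.82 MHz mod fs = 11.56 MHz.
11.56 MHz ≤ fs/2 = 12.13 MHz, appears at 11.56 MHz.
41.72 MHz mod fs = 17.46 MHz.
17.46 MHz > fs/2 = 12.13 MHz, folds to fs − 17.46 MHz = 6.8 MHz.
Distinct values: {0.82 MHz, 2 MHz, 6.8 MHz, 11.56 MHz}.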